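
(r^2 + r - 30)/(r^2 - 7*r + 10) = (r + 6)/(r - 2)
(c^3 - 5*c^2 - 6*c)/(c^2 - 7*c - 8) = c*(c - 6)/(c - 8)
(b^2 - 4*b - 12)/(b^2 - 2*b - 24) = (b + 2)/(b + 4)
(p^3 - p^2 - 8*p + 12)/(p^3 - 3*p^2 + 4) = (p + 3)/(p + 1)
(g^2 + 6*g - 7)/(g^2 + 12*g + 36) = (g^2 + 6*g - 7)/(g^2 + 12*g + 36)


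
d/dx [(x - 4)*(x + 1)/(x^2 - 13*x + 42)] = 2*(-5*x^2 + 46*x - 89)/(x^4 - 26*x^3 + 253*x^2 - 1092*x + 1764)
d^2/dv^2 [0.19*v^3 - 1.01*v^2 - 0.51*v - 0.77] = 1.14*v - 2.02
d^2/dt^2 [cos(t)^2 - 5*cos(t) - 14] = 5*cos(t) - 2*cos(2*t)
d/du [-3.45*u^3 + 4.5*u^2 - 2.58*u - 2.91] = -10.35*u^2 + 9.0*u - 2.58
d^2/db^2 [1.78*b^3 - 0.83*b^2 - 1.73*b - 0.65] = 10.68*b - 1.66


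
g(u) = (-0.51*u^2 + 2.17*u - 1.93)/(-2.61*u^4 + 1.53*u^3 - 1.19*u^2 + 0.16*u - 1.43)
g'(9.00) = -0.00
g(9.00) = 0.00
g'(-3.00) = 0.04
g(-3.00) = 0.05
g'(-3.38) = 0.03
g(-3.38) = 0.04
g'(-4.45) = 0.01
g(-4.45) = 0.02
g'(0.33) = -1.53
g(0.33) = 0.86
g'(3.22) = 0.00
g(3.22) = 0.00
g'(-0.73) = 1.74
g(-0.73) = 1.08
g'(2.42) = 0.01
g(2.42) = -0.00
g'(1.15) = -0.25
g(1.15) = 0.02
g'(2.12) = 0.02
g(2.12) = -0.01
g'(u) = (2.17 - 1.02*u)/(-2.61*u^4 + 1.53*u^3 - 1.19*u^2 + 0.16*u - 1.43) + (-0.51*u^2 + 2.17*u - 1.93)*(10.44*u^3 - 4.59*u^2 + 2.38*u - 0.16)/(-2.61*u^4 + 1.53*u^3 - 1.19*u^2 + 0.16*u - 1.43)^2 = (-2.6622*u^5 + 17.7714*u^4 - 26.7894*u^3 + 11.3594*u^2 - 3.1348*u - 2.7943)/(6.8121*u^8 - 7.9866*u^7 + 8.5527*u^6 - 4.4766*u^5 + 9.3703*u^4 - 4.7566*u^3 + 3.429*u^2 - 0.4576*u + 2.0449)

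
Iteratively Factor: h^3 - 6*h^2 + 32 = (h - 4)*(h^2 - 2*h - 8) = (h - 4)^2*(h + 2)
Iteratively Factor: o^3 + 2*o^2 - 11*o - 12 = (o - 3)*(o^2 + 5*o + 4) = (o - 3)*(o + 4)*(o + 1)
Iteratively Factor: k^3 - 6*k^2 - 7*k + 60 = (k - 5)*(k^2 - k - 12) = (k - 5)*(k + 3)*(k - 4)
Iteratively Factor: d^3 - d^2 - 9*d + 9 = (d + 3)*(d^2 - 4*d + 3) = (d - 1)*(d + 3)*(d - 3)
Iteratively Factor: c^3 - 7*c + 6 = (c + 3)*(c^2 - 3*c + 2) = (c - 1)*(c + 3)*(c - 2)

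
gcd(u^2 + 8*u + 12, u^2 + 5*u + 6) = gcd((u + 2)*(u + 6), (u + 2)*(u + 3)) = u + 2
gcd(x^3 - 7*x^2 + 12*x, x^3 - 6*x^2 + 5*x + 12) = x^2 - 7*x + 12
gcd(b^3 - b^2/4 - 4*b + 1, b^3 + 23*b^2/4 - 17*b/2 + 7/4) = b - 1/4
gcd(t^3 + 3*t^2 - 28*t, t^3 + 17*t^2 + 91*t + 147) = t + 7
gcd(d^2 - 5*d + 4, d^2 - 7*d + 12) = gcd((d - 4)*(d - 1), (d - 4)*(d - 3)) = d - 4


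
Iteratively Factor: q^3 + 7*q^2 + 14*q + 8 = (q + 4)*(q^2 + 3*q + 2) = (q + 1)*(q + 4)*(q + 2)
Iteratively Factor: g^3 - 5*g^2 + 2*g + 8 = (g - 4)*(g^2 - g - 2) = (g - 4)*(g - 2)*(g + 1)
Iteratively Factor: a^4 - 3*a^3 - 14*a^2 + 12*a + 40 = (a + 2)*(a^3 - 5*a^2 - 4*a + 20) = (a - 5)*(a + 2)*(a^2 - 4) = (a - 5)*(a + 2)^2*(a - 2)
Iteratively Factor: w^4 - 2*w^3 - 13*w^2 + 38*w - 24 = (w - 3)*(w^3 + w^2 - 10*w + 8) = (w - 3)*(w - 2)*(w^2 + 3*w - 4) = (w - 3)*(w - 2)*(w - 1)*(w + 4)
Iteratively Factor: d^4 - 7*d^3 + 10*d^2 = (d - 5)*(d^3 - 2*d^2) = d*(d - 5)*(d^2 - 2*d) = d^2*(d - 5)*(d - 2)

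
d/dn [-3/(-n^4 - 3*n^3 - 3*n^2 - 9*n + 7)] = 3*(-4*n^3 - 9*n^2 - 6*n - 9)/(n^4 + 3*n^3 + 3*n^2 + 9*n - 7)^2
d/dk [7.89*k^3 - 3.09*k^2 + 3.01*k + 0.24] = 23.67*k^2 - 6.18*k + 3.01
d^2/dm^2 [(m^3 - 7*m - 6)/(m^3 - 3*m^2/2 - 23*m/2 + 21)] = 24*(m^3 + 18*m^2 + 48*m + 66)/(8*m^6 + 36*m^5 - 114*m^4 - 477*m^3 + 798*m^2 + 1764*m - 2744)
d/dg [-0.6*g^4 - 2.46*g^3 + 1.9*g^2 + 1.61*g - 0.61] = -2.4*g^3 - 7.38*g^2 + 3.8*g + 1.61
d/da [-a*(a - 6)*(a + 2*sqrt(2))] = -3*a^2 - 4*sqrt(2)*a + 12*a + 12*sqrt(2)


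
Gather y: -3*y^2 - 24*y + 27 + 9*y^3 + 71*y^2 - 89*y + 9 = 9*y^3 + 68*y^2 - 113*y + 36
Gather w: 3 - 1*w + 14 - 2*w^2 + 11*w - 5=-2*w^2 + 10*w + 12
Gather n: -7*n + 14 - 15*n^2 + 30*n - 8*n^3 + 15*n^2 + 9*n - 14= -8*n^3 + 32*n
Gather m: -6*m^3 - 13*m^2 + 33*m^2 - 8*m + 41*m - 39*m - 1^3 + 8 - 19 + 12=-6*m^3 + 20*m^2 - 6*m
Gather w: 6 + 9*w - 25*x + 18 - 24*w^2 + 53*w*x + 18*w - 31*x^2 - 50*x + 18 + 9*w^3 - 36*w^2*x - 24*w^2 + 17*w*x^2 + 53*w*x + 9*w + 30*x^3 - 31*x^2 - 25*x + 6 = 9*w^3 + w^2*(-36*x - 48) + w*(17*x^2 + 106*x + 36) + 30*x^3 - 62*x^2 - 100*x + 48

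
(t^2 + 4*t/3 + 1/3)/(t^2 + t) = (t + 1/3)/t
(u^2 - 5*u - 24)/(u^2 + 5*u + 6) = (u - 8)/(u + 2)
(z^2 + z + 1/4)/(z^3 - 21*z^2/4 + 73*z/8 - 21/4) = 2*(4*z^2 + 4*z + 1)/(8*z^3 - 42*z^2 + 73*z - 42)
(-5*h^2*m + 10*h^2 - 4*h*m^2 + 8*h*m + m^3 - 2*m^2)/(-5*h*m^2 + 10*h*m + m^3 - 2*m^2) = (h + m)/m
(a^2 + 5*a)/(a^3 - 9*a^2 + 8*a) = (a + 5)/(a^2 - 9*a + 8)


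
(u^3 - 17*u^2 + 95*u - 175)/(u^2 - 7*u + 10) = (u^2 - 12*u + 35)/(u - 2)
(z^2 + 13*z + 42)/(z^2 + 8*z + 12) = (z + 7)/(z + 2)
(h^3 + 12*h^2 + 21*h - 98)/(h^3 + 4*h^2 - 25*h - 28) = (h^2 + 5*h - 14)/(h^2 - 3*h - 4)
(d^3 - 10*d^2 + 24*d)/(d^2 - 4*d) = d - 6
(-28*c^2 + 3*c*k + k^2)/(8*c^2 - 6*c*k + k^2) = (-7*c - k)/(2*c - k)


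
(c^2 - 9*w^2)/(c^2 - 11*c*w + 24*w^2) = (-c - 3*w)/(-c + 8*w)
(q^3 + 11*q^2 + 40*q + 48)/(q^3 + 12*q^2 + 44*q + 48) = (q^2 + 7*q + 12)/(q^2 + 8*q + 12)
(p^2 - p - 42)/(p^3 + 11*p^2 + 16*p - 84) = (p - 7)/(p^2 + 5*p - 14)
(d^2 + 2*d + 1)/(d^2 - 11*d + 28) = (d^2 + 2*d + 1)/(d^2 - 11*d + 28)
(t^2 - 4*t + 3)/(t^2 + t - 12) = (t - 1)/(t + 4)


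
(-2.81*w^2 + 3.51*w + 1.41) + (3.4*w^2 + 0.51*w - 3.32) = 0.59*w^2 + 4.02*w - 1.91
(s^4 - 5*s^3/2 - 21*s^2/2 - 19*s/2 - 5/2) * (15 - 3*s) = -3*s^5 + 45*s^4/2 - 6*s^3 - 129*s^2 - 135*s - 75/2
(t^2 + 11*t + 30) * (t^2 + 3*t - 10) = t^4 + 14*t^3 + 53*t^2 - 20*t - 300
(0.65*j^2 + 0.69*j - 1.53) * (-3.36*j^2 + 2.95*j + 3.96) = -2.184*j^4 - 0.400899999999999*j^3 + 9.7503*j^2 - 1.7811*j - 6.0588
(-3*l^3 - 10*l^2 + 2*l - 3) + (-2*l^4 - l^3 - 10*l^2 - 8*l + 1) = -2*l^4 - 4*l^3 - 20*l^2 - 6*l - 2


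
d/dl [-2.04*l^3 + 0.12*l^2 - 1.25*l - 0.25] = -6.12*l^2 + 0.24*l - 1.25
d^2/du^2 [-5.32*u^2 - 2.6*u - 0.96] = -10.6400000000000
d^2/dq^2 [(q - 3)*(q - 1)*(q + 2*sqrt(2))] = 6*q - 8 + 4*sqrt(2)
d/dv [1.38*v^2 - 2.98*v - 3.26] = 2.76*v - 2.98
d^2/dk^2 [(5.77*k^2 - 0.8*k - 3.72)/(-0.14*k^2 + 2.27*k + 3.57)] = (-2.22044604925031e-16*k^4 - 3.636052*k^3 - 16.865604*k^2 - 4.69425600000003*k - 117.986298)/(0.002744*k^6 - 0.133476*k^5 + 1.954302*k^4 - 4.889807*k^3 - 49.834701*k^2 - 86.792769*k - 45.499293)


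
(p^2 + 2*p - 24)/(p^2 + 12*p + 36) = (p - 4)/(p + 6)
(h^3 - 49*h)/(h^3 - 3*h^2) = (h^2 - 49)/(h*(h - 3))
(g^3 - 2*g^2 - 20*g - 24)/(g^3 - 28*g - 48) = (g + 2)/(g + 4)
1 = 1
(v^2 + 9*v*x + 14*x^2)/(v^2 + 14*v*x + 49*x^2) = (v + 2*x)/(v + 7*x)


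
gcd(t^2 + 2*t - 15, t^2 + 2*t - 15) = t^2 + 2*t - 15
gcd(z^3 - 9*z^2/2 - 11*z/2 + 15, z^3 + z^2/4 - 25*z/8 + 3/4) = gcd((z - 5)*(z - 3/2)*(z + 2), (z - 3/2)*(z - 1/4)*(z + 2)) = z^2 + z/2 - 3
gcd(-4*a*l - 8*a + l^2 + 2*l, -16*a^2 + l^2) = 4*a - l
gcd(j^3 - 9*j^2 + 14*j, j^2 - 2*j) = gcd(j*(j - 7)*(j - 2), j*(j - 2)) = j^2 - 2*j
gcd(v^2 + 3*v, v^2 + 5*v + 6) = v + 3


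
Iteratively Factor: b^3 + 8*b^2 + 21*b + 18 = (b + 3)*(b^2 + 5*b + 6) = (b + 2)*(b + 3)*(b + 3)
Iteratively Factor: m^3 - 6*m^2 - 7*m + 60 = (m + 3)*(m^2 - 9*m + 20) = (m - 5)*(m + 3)*(m - 4)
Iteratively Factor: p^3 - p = (p - 1)*(p^2 + p) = (p - 1)*(p + 1)*(p)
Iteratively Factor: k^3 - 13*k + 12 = (k - 1)*(k^2 + k - 12) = (k - 3)*(k - 1)*(k + 4)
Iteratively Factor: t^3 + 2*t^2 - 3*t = (t + 3)*(t^2 - t) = t*(t + 3)*(t - 1)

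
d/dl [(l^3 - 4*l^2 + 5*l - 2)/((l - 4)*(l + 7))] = (l^4 + 6*l^3 - 101*l^2 + 228*l - 134)/(l^4 + 6*l^3 - 47*l^2 - 168*l + 784)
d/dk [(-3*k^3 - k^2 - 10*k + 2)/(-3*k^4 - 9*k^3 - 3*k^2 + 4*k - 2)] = (-9*k^6 - 6*k^5 - 90*k^4 - 180*k^3 + 38*k^2 + 16*k + 12)/(9*k^8 + 54*k^7 + 99*k^6 + 30*k^5 - 51*k^4 + 12*k^3 + 28*k^2 - 16*k + 4)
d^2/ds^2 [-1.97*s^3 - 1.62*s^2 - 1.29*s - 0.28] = -11.82*s - 3.24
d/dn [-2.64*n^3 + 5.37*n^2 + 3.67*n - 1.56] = -7.92*n^2 + 10.74*n + 3.67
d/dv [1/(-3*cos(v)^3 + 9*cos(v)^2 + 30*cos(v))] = (-sin(v) + 10*sin(v)/(3*cos(v)^2) + 2*tan(v))/(sin(v)^2 + 3*cos(v) + 9)^2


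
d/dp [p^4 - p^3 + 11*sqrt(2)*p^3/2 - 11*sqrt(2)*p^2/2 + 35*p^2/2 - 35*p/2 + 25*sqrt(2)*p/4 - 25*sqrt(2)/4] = 4*p^3 - 3*p^2 + 33*sqrt(2)*p^2/2 - 11*sqrt(2)*p + 35*p - 35/2 + 25*sqrt(2)/4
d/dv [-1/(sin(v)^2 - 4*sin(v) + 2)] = 2*(sin(v) - 2)*cos(v)/(sin(v)^2 - 4*sin(v) + 2)^2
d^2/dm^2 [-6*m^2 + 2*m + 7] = -12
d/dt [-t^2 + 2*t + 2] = 2 - 2*t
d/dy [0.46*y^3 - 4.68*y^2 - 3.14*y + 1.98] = 1.38*y^2 - 9.36*y - 3.14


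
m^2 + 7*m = m*(m + 7)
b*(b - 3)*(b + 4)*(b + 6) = b^4 + 7*b^3 - 6*b^2 - 72*b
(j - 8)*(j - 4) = j^2 - 12*j + 32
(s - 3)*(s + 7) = s^2 + 4*s - 21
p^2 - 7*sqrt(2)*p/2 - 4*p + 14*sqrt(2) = (p - 4)*(p - 7*sqrt(2)/2)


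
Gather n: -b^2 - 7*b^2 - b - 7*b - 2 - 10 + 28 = -8*b^2 - 8*b + 16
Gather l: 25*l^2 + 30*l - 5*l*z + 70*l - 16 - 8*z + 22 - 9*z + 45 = 25*l^2 + l*(100 - 5*z) - 17*z + 51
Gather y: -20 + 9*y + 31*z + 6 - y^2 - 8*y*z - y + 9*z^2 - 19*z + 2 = -y^2 + y*(8 - 8*z) + 9*z^2 + 12*z - 12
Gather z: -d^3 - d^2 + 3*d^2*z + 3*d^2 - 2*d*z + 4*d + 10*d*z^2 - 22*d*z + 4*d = -d^3 + 2*d^2 + 10*d*z^2 + 8*d + z*(3*d^2 - 24*d)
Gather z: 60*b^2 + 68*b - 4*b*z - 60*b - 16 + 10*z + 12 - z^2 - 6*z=60*b^2 + 8*b - z^2 + z*(4 - 4*b) - 4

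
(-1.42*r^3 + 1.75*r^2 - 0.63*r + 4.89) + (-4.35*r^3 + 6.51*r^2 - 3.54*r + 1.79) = -5.77*r^3 + 8.26*r^2 - 4.17*r + 6.68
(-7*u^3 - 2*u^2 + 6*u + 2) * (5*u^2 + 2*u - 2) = -35*u^5 - 24*u^4 + 40*u^3 + 26*u^2 - 8*u - 4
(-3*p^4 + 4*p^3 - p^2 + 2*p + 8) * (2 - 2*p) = 6*p^5 - 14*p^4 + 10*p^3 - 6*p^2 - 12*p + 16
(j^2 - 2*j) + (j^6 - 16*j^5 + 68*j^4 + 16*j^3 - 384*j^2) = j^6 - 16*j^5 + 68*j^4 + 16*j^3 - 383*j^2 - 2*j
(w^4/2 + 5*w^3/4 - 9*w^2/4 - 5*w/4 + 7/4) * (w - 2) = w^5/2 + w^4/4 - 19*w^3/4 + 13*w^2/4 + 17*w/4 - 7/2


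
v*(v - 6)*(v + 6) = v^3 - 36*v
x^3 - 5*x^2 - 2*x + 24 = (x - 4)*(x - 3)*(x + 2)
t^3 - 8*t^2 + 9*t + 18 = (t - 6)*(t - 3)*(t + 1)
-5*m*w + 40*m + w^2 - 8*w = (-5*m + w)*(w - 8)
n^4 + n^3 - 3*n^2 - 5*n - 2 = (n - 2)*(n + 1)^3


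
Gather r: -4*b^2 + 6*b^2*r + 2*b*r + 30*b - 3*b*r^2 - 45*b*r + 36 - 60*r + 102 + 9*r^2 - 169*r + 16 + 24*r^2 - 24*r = -4*b^2 + 30*b + r^2*(33 - 3*b) + r*(6*b^2 - 43*b - 253) + 154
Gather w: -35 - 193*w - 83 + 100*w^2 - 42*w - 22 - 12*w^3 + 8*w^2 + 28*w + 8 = -12*w^3 + 108*w^2 - 207*w - 132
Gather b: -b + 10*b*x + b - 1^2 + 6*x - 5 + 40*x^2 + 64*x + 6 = 10*b*x + 40*x^2 + 70*x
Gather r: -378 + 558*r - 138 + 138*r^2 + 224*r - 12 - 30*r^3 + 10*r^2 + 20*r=-30*r^3 + 148*r^2 + 802*r - 528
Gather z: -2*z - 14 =-2*z - 14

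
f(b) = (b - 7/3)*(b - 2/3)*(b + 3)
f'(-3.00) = 19.56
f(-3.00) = 0.00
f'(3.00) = 19.56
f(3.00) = 9.33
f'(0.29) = -7.19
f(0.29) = 2.53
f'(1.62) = 0.43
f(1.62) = -3.14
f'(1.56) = -0.14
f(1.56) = -3.15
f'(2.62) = 13.15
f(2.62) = 3.15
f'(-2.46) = 10.71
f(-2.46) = 8.09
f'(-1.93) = 3.73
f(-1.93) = 11.85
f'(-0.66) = -6.14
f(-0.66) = 9.29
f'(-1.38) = -1.73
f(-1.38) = 12.31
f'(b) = (b - 7/3)*(b - 2/3) + (b - 7/3)*(b + 3) + (b - 2/3)*(b + 3)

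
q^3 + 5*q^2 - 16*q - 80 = (q - 4)*(q + 4)*(q + 5)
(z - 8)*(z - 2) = z^2 - 10*z + 16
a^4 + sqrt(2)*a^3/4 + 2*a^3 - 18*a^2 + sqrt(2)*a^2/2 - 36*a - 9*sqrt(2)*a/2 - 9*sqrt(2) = (a - 3*sqrt(2))*(a + 3*sqrt(2))*(sqrt(2)*a/2 + sqrt(2))*(sqrt(2)*a + 1/2)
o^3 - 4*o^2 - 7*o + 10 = (o - 5)*(o - 1)*(o + 2)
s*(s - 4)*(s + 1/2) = s^3 - 7*s^2/2 - 2*s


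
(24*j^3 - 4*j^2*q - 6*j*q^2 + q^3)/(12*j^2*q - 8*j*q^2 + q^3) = (2*j + q)/q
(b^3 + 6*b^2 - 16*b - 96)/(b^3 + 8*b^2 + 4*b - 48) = (b - 4)/(b - 2)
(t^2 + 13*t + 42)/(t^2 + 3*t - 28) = (t + 6)/(t - 4)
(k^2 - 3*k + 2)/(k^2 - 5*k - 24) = (-k^2 + 3*k - 2)/(-k^2 + 5*k + 24)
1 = 1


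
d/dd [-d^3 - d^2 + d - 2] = -3*d^2 - 2*d + 1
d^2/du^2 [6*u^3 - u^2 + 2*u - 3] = 36*u - 2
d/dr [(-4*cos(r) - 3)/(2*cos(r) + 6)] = 9*sin(r)/(2*(cos(r) + 3)^2)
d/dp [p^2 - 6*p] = 2*p - 6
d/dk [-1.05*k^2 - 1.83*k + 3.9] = -2.1*k - 1.83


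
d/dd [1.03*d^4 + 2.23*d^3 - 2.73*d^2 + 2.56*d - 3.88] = 4.12*d^3 + 6.69*d^2 - 5.46*d + 2.56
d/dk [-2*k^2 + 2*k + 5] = 2 - 4*k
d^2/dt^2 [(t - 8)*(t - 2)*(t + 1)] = 6*t - 18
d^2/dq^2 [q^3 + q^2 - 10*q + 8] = 6*q + 2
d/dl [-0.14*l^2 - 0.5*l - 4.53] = -0.28*l - 0.5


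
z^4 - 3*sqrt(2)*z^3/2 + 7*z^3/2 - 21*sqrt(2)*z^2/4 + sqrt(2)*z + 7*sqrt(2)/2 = (z + 7/2)*(z - sqrt(2))^2*(z + sqrt(2)/2)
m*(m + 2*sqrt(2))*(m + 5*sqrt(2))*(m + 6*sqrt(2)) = m^4 + 13*sqrt(2)*m^3 + 104*m^2 + 120*sqrt(2)*m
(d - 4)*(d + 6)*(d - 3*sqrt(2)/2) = d^3 - 3*sqrt(2)*d^2/2 + 2*d^2 - 24*d - 3*sqrt(2)*d + 36*sqrt(2)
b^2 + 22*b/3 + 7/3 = (b + 1/3)*(b + 7)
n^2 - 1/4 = (n - 1/2)*(n + 1/2)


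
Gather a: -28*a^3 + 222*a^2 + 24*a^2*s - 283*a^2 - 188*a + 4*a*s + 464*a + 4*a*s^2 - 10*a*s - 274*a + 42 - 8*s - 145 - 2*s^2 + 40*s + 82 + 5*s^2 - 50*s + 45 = -28*a^3 + a^2*(24*s - 61) + a*(4*s^2 - 6*s + 2) + 3*s^2 - 18*s + 24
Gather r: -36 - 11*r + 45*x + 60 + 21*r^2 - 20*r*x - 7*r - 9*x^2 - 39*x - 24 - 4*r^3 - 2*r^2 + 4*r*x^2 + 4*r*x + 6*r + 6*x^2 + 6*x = -4*r^3 + 19*r^2 + r*(4*x^2 - 16*x - 12) - 3*x^2 + 12*x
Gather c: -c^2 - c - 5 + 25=-c^2 - c + 20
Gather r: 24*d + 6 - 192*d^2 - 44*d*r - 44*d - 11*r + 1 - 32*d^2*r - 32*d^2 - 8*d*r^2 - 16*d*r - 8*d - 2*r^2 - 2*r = -224*d^2 - 28*d + r^2*(-8*d - 2) + r*(-32*d^2 - 60*d - 13) + 7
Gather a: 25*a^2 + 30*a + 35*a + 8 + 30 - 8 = 25*a^2 + 65*a + 30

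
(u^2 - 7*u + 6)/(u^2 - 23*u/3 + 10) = 3*(u - 1)/(3*u - 5)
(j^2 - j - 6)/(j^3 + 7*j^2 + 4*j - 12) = (j - 3)/(j^2 + 5*j - 6)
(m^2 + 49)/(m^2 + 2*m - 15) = (m^2 + 49)/(m^2 + 2*m - 15)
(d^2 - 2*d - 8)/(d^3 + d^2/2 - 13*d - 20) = 2/(2*d + 5)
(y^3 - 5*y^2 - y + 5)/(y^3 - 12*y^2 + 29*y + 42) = (y^2 - 6*y + 5)/(y^2 - 13*y + 42)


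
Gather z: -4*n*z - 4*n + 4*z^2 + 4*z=-4*n + 4*z^2 + z*(4 - 4*n)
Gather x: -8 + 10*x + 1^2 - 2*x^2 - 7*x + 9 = -2*x^2 + 3*x + 2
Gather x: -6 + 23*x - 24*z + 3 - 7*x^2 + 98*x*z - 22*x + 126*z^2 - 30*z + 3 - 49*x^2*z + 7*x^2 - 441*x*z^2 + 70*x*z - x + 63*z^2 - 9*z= -49*x^2*z + x*(-441*z^2 + 168*z) + 189*z^2 - 63*z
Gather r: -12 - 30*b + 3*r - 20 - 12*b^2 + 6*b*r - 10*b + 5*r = -12*b^2 - 40*b + r*(6*b + 8) - 32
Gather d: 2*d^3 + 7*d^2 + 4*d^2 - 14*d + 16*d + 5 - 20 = 2*d^3 + 11*d^2 + 2*d - 15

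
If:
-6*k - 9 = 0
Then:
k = -3/2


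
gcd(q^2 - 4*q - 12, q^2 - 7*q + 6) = q - 6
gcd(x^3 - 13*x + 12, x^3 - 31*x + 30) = x - 1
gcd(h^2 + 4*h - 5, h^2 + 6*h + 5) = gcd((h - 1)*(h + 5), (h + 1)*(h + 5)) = h + 5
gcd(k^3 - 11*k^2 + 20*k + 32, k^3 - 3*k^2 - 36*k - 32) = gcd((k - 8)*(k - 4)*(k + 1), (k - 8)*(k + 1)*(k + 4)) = k^2 - 7*k - 8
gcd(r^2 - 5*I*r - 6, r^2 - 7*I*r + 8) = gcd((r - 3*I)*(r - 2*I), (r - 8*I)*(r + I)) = 1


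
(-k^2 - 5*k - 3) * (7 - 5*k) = 5*k^3 + 18*k^2 - 20*k - 21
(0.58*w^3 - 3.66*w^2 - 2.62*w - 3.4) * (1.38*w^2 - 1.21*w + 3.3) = 0.8004*w^5 - 5.7526*w^4 + 2.727*w^3 - 13.5998*w^2 - 4.532*w - 11.22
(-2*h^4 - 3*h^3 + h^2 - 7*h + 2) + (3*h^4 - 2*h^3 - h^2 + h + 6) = h^4 - 5*h^3 - 6*h + 8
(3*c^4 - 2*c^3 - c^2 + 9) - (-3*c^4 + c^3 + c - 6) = 6*c^4 - 3*c^3 - c^2 - c + 15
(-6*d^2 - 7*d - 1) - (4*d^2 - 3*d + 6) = -10*d^2 - 4*d - 7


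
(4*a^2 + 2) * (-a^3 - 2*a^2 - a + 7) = -4*a^5 - 8*a^4 - 6*a^3 + 24*a^2 - 2*a + 14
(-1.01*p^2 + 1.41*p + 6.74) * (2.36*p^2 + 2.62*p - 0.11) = -2.3836*p^4 + 0.681399999999999*p^3 + 19.7117*p^2 + 17.5037*p - 0.7414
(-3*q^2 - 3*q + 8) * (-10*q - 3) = 30*q^3 + 39*q^2 - 71*q - 24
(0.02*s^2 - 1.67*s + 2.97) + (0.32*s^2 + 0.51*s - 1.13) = 0.34*s^2 - 1.16*s + 1.84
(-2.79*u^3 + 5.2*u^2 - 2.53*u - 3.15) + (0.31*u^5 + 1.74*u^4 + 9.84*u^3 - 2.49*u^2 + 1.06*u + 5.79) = 0.31*u^5 + 1.74*u^4 + 7.05*u^3 + 2.71*u^2 - 1.47*u + 2.64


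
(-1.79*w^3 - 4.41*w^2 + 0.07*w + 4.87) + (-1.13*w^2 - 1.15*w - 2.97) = -1.79*w^3 - 5.54*w^2 - 1.08*w + 1.9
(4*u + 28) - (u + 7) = 3*u + 21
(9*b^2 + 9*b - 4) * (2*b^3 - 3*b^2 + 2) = 18*b^5 - 9*b^4 - 35*b^3 + 30*b^2 + 18*b - 8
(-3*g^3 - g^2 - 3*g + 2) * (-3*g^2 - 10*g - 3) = 9*g^5 + 33*g^4 + 28*g^3 + 27*g^2 - 11*g - 6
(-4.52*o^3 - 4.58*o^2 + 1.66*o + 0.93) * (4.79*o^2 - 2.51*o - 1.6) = -21.6508*o^5 - 10.593*o^4 + 26.6792*o^3 + 7.6161*o^2 - 4.9903*o - 1.488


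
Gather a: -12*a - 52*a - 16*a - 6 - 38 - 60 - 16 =-80*a - 120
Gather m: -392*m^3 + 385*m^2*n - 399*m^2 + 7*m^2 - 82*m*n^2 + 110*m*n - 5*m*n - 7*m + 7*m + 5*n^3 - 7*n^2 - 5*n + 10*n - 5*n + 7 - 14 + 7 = -392*m^3 + m^2*(385*n - 392) + m*(-82*n^2 + 105*n) + 5*n^3 - 7*n^2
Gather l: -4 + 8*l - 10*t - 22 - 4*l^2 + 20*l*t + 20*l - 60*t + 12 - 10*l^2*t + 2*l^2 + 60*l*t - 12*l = l^2*(-10*t - 2) + l*(80*t + 16) - 70*t - 14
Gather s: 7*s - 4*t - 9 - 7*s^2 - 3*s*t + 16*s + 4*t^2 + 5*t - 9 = -7*s^2 + s*(23 - 3*t) + 4*t^2 + t - 18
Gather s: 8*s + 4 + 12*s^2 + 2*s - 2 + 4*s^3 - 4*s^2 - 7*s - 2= 4*s^3 + 8*s^2 + 3*s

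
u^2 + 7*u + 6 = (u + 1)*(u + 6)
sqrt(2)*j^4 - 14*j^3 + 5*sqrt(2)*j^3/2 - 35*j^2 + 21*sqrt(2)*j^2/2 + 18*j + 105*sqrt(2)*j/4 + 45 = (j + 5/2)*(j - 6*sqrt(2))*(j - 3*sqrt(2)/2)*(sqrt(2)*j + 1)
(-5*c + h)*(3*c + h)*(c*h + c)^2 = -15*c^4*h^2 - 30*c^4*h - 15*c^4 - 2*c^3*h^3 - 4*c^3*h^2 - 2*c^3*h + c^2*h^4 + 2*c^2*h^3 + c^2*h^2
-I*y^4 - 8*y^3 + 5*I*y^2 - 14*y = y*(y - 7*I)*(y - 2*I)*(-I*y + 1)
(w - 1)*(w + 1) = w^2 - 1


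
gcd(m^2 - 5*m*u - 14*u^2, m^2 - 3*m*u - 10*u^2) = m + 2*u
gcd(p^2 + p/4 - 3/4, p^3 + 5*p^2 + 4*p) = p + 1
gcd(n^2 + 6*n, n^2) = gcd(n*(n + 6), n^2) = n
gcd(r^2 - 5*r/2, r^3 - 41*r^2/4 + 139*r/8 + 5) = r - 5/2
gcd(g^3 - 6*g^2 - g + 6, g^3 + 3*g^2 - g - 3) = g^2 - 1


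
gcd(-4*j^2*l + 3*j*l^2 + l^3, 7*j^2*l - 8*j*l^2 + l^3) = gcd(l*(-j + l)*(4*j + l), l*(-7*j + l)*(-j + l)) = j*l - l^2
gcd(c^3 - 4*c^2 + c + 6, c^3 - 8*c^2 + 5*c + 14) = c^2 - c - 2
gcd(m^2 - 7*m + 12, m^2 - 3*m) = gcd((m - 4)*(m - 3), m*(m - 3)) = m - 3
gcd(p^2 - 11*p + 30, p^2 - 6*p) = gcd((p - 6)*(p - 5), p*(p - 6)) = p - 6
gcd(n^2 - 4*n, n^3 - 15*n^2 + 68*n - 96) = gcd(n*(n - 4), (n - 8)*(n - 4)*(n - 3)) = n - 4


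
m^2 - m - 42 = (m - 7)*(m + 6)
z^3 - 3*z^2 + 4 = (z - 2)^2*(z + 1)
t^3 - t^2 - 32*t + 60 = (t - 5)*(t - 2)*(t + 6)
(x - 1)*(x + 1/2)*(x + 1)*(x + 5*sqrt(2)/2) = x^4 + x^3/2 + 5*sqrt(2)*x^3/2 - x^2 + 5*sqrt(2)*x^2/4 - 5*sqrt(2)*x/2 - x/2 - 5*sqrt(2)/4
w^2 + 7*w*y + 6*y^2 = (w + y)*(w + 6*y)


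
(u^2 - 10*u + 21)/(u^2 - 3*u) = (u - 7)/u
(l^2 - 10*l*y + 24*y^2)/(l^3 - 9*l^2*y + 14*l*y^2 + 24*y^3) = 1/(l + y)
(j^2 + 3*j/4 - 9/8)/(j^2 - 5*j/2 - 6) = (j - 3/4)/(j - 4)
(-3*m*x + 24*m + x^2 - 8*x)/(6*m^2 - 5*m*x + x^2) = (x - 8)/(-2*m + x)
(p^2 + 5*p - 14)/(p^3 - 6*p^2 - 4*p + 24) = (p + 7)/(p^2 - 4*p - 12)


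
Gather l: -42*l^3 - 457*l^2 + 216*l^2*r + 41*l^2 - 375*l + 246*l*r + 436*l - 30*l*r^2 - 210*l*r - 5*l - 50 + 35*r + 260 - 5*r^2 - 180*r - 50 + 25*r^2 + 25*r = -42*l^3 + l^2*(216*r - 416) + l*(-30*r^2 + 36*r + 56) + 20*r^2 - 120*r + 160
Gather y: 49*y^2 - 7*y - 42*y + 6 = 49*y^2 - 49*y + 6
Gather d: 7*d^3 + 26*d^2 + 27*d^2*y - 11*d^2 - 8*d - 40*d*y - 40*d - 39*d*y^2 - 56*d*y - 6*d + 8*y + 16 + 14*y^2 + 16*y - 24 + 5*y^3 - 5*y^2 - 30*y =7*d^3 + d^2*(27*y + 15) + d*(-39*y^2 - 96*y - 54) + 5*y^3 + 9*y^2 - 6*y - 8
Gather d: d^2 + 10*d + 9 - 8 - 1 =d^2 + 10*d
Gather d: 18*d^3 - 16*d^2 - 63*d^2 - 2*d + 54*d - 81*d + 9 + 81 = 18*d^3 - 79*d^2 - 29*d + 90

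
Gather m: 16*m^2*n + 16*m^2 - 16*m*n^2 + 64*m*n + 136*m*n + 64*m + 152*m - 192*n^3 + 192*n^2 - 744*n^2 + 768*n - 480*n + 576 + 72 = m^2*(16*n + 16) + m*(-16*n^2 + 200*n + 216) - 192*n^3 - 552*n^2 + 288*n + 648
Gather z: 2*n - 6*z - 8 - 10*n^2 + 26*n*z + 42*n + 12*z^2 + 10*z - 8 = -10*n^2 + 44*n + 12*z^2 + z*(26*n + 4) - 16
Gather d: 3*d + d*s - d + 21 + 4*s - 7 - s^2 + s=d*(s + 2) - s^2 + 5*s + 14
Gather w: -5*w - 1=-5*w - 1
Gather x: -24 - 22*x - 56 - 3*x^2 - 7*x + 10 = -3*x^2 - 29*x - 70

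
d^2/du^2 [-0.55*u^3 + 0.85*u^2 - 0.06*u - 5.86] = 1.7 - 3.3*u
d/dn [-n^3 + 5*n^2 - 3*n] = -3*n^2 + 10*n - 3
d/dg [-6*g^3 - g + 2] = -18*g^2 - 1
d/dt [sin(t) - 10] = cos(t)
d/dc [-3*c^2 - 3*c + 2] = -6*c - 3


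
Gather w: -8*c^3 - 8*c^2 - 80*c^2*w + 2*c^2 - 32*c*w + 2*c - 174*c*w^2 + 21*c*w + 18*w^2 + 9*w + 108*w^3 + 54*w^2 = -8*c^3 - 6*c^2 + 2*c + 108*w^3 + w^2*(72 - 174*c) + w*(-80*c^2 - 11*c + 9)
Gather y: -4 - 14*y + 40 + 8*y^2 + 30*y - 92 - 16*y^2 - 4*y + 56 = -8*y^2 + 12*y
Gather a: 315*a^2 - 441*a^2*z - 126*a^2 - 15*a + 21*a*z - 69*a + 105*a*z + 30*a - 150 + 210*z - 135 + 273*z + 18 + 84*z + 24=a^2*(189 - 441*z) + a*(126*z - 54) + 567*z - 243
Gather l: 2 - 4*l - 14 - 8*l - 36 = -12*l - 48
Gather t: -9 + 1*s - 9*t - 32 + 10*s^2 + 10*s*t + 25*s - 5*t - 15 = 10*s^2 + 26*s + t*(10*s - 14) - 56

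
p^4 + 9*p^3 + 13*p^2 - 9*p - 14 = (p - 1)*(p + 1)*(p + 2)*(p + 7)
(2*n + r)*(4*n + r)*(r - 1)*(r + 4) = 8*n^2*r^2 + 24*n^2*r - 32*n^2 + 6*n*r^3 + 18*n*r^2 - 24*n*r + r^4 + 3*r^3 - 4*r^2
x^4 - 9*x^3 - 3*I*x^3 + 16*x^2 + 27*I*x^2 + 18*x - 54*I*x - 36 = (x - 6)*(x - 3)*(x - 2*I)*(x - I)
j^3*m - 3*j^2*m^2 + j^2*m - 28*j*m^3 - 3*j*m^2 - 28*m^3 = (j - 7*m)*(j + 4*m)*(j*m + m)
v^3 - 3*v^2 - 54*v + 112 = (v - 8)*(v - 2)*(v + 7)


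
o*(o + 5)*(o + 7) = o^3 + 12*o^2 + 35*o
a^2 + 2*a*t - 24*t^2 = (a - 4*t)*(a + 6*t)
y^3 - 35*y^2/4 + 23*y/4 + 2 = (y - 8)*(y - 1)*(y + 1/4)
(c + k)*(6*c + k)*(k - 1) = 6*c^2*k - 6*c^2 + 7*c*k^2 - 7*c*k + k^3 - k^2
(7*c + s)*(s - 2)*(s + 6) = 7*c*s^2 + 28*c*s - 84*c + s^3 + 4*s^2 - 12*s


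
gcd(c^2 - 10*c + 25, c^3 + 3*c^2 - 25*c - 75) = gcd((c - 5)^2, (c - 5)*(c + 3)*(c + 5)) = c - 5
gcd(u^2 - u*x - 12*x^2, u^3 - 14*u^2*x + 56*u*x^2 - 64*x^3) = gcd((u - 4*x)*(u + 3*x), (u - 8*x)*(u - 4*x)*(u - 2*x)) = -u + 4*x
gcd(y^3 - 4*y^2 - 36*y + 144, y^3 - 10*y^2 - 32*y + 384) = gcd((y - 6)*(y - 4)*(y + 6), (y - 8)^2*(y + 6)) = y + 6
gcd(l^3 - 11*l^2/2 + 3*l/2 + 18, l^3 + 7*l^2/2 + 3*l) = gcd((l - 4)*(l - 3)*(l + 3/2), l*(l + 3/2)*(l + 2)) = l + 3/2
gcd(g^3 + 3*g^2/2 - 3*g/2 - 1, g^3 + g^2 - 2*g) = g^2 + g - 2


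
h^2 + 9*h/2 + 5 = (h + 2)*(h + 5/2)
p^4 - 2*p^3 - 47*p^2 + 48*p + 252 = (p - 7)*(p - 3)*(p + 2)*(p + 6)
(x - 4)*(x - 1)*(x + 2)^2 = x^4 - x^3 - 12*x^2 - 4*x + 16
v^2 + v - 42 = (v - 6)*(v + 7)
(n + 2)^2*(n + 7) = n^3 + 11*n^2 + 32*n + 28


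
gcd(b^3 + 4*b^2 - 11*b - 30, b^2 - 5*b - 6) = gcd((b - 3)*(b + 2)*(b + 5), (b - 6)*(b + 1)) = 1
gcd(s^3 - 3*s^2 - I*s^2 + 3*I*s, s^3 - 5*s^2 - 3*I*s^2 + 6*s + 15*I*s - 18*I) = s - 3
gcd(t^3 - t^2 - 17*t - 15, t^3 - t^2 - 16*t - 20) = t - 5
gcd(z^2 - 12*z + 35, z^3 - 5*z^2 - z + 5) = z - 5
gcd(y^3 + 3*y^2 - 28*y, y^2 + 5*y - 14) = y + 7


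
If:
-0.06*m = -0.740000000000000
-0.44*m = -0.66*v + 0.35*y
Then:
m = 12.33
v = 0.53030303030303*y + 8.22222222222222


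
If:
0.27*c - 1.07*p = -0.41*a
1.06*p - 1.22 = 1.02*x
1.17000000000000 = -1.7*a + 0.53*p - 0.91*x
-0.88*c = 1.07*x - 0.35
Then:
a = -0.13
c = 1.45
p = 0.32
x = -0.87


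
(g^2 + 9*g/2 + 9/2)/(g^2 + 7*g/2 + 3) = (g + 3)/(g + 2)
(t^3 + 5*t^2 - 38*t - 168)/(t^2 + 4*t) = t + 1 - 42/t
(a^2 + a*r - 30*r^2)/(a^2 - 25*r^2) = (a + 6*r)/(a + 5*r)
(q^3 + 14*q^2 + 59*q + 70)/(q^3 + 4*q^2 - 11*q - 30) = (q + 7)/(q - 3)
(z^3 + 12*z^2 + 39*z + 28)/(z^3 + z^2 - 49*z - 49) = (z + 4)/(z - 7)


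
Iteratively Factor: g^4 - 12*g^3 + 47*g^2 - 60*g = (g - 3)*(g^3 - 9*g^2 + 20*g) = (g - 5)*(g - 3)*(g^2 - 4*g) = g*(g - 5)*(g - 3)*(g - 4)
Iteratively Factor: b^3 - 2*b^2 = (b)*(b^2 - 2*b) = b*(b - 2)*(b)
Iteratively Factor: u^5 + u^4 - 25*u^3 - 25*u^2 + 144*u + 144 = (u - 3)*(u^4 + 4*u^3 - 13*u^2 - 64*u - 48) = (u - 3)*(u + 3)*(u^3 + u^2 - 16*u - 16) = (u - 3)*(u + 1)*(u + 3)*(u^2 - 16) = (u - 3)*(u + 1)*(u + 3)*(u + 4)*(u - 4)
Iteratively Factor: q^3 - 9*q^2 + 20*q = (q - 5)*(q^2 - 4*q) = (q - 5)*(q - 4)*(q)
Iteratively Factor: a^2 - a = (a)*(a - 1)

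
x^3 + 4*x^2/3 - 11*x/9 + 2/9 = (x - 1/3)^2*(x + 2)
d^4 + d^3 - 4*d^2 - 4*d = d*(d - 2)*(d + 1)*(d + 2)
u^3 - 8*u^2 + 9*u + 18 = (u - 6)*(u - 3)*(u + 1)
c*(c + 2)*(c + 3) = c^3 + 5*c^2 + 6*c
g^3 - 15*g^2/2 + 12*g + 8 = (g - 4)^2*(g + 1/2)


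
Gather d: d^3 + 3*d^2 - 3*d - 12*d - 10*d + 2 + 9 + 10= d^3 + 3*d^2 - 25*d + 21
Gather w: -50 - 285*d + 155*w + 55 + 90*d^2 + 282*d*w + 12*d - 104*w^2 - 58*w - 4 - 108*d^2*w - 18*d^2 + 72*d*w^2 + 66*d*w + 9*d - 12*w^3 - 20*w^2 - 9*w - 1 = 72*d^2 - 264*d - 12*w^3 + w^2*(72*d - 124) + w*(-108*d^2 + 348*d + 88)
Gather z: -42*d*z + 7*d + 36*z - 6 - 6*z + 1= 7*d + z*(30 - 42*d) - 5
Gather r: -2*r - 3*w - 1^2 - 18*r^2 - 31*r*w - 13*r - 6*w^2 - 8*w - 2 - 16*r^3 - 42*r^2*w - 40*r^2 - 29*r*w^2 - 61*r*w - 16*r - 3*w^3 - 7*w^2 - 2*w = -16*r^3 + r^2*(-42*w - 58) + r*(-29*w^2 - 92*w - 31) - 3*w^3 - 13*w^2 - 13*w - 3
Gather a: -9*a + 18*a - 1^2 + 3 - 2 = 9*a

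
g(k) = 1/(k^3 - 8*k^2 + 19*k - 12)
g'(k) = (-3*k^2 + 16*k - 19)/(k^3 - 8*k^2 + 19*k - 12)^2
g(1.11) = 1.66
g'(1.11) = -13.67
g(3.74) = -1.90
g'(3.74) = -4.04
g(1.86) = 0.48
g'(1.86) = 0.09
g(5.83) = 0.04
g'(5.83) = -0.04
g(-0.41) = -0.05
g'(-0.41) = -0.06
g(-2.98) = -0.01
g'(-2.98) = -0.00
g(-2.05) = -0.01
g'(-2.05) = -0.01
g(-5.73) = -0.00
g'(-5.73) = -0.00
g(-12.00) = 0.00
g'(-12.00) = 0.00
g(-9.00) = 0.00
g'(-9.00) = 0.00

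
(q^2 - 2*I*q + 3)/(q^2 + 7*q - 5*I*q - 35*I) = (q^2 - 2*I*q + 3)/(q^2 + q*(7 - 5*I) - 35*I)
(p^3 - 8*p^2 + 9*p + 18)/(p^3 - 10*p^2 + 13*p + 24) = (p - 6)/(p - 8)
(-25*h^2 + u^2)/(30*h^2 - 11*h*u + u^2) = (5*h + u)/(-6*h + u)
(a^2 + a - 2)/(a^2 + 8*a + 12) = (a - 1)/(a + 6)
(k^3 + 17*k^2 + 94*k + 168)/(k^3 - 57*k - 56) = (k^2 + 10*k + 24)/(k^2 - 7*k - 8)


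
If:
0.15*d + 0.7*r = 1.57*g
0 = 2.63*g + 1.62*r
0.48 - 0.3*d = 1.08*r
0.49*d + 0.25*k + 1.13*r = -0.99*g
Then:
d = 2.37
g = 0.13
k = -4.20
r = -0.21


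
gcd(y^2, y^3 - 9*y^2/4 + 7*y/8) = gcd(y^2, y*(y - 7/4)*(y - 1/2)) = y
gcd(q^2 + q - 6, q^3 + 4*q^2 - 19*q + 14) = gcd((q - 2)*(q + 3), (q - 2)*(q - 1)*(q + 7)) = q - 2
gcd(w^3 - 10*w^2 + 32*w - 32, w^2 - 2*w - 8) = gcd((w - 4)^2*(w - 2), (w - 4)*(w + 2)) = w - 4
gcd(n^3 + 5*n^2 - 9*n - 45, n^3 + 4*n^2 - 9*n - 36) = n^2 - 9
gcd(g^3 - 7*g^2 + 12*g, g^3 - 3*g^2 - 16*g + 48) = g^2 - 7*g + 12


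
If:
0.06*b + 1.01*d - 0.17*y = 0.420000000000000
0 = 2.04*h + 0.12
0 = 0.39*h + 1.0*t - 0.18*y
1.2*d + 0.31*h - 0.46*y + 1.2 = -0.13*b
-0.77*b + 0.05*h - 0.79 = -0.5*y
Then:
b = 3.76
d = 1.43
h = -0.06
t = 1.35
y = 7.37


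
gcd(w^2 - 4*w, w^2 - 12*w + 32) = w - 4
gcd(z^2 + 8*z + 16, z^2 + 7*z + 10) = 1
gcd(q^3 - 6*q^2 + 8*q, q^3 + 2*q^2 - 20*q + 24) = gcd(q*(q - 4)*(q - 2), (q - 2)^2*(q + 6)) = q - 2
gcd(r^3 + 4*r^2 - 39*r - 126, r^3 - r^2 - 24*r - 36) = r^2 - 3*r - 18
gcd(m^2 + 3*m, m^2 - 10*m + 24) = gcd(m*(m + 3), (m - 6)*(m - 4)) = 1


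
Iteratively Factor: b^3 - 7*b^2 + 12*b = (b - 4)*(b^2 - 3*b) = (b - 4)*(b - 3)*(b)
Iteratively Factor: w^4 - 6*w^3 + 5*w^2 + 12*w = (w - 3)*(w^3 - 3*w^2 - 4*w) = (w - 4)*(w - 3)*(w^2 + w) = w*(w - 4)*(w - 3)*(w + 1)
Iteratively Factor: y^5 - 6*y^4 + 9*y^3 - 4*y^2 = (y - 1)*(y^4 - 5*y^3 + 4*y^2) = y*(y - 1)*(y^3 - 5*y^2 + 4*y) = y*(y - 1)^2*(y^2 - 4*y) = y*(y - 4)*(y - 1)^2*(y)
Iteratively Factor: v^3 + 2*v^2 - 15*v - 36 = (v + 3)*(v^2 - v - 12) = (v + 3)^2*(v - 4)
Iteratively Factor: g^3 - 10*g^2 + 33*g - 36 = (g - 3)*(g^2 - 7*g + 12) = (g - 3)^2*(g - 4)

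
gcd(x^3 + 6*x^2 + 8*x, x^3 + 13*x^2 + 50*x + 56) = x^2 + 6*x + 8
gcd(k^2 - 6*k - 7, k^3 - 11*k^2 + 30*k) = 1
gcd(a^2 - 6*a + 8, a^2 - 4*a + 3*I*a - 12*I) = a - 4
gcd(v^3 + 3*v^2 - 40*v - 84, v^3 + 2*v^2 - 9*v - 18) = v + 2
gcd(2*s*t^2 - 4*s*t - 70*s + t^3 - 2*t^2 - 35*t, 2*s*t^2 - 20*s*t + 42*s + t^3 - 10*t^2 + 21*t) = 2*s*t - 14*s + t^2 - 7*t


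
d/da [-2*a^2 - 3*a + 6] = -4*a - 3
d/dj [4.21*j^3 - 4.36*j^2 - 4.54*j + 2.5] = 12.63*j^2 - 8.72*j - 4.54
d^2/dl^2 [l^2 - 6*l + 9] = 2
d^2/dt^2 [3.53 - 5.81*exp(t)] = -5.81*exp(t)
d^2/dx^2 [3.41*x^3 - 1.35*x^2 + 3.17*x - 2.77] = 20.46*x - 2.7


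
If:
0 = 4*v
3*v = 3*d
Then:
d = 0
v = 0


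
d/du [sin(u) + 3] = cos(u)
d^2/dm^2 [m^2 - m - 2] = 2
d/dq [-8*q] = -8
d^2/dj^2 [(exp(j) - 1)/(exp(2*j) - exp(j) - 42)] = (exp(4*j) - 3*exp(3*j) + 255*exp(2*j) - 211*exp(j) + 1806)*exp(j)/(exp(6*j) - 3*exp(5*j) - 123*exp(4*j) + 251*exp(3*j) + 5166*exp(2*j) - 5292*exp(j) - 74088)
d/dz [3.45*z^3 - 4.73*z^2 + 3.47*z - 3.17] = 10.35*z^2 - 9.46*z + 3.47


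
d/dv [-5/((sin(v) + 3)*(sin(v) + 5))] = 10*(sin(v) + 4)*cos(v)/((sin(v) + 3)^2*(sin(v) + 5)^2)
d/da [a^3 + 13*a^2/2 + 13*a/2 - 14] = 3*a^2 + 13*a + 13/2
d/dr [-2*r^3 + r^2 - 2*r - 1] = -6*r^2 + 2*r - 2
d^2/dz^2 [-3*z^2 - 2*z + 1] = -6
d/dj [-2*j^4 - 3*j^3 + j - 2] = -8*j^3 - 9*j^2 + 1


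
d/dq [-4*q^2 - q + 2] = -8*q - 1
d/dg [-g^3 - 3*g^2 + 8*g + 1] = -3*g^2 - 6*g + 8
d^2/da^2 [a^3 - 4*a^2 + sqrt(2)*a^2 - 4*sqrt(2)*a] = 6*a - 8 + 2*sqrt(2)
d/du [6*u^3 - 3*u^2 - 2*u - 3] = 18*u^2 - 6*u - 2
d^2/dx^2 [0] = 0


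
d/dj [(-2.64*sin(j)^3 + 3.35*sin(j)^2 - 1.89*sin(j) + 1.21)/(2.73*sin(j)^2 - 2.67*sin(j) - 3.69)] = (-7.2072*sin(j)^4 + 14.0976*sin(j)^3 + 25.44*sin(j)^2 - 31.3296*sin(j) + 10.2048)*cos(j)/(7.4529*sin(j)^4 - 14.5782*sin(j)^3 - 13.0185*sin(j)^2 + 19.7046*sin(j) + 13.6161)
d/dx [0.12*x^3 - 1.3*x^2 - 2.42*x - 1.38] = 0.36*x^2 - 2.6*x - 2.42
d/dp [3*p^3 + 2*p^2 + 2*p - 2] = 9*p^2 + 4*p + 2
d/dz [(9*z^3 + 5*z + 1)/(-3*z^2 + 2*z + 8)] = (-27*z^4 + 36*z^3 + 231*z^2 + 6*z + 38)/(9*z^4 - 12*z^3 - 44*z^2 + 32*z + 64)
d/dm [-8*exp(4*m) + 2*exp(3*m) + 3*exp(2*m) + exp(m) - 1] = (-32*exp(3*m) + 6*exp(2*m) + 6*exp(m) + 1)*exp(m)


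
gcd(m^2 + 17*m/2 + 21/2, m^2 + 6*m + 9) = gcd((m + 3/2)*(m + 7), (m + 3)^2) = 1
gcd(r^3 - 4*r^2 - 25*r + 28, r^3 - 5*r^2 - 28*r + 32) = r^2 + 3*r - 4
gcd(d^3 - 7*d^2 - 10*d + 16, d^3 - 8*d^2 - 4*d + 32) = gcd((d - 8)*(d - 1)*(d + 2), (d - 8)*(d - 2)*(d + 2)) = d^2 - 6*d - 16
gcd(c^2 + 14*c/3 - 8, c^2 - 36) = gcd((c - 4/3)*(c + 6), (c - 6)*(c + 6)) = c + 6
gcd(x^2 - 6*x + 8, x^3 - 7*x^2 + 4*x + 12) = x - 2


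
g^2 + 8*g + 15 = (g + 3)*(g + 5)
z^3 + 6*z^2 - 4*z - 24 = (z - 2)*(z + 2)*(z + 6)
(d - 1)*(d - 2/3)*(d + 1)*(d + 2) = d^4 + 4*d^3/3 - 7*d^2/3 - 4*d/3 + 4/3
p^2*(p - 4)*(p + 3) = p^4 - p^3 - 12*p^2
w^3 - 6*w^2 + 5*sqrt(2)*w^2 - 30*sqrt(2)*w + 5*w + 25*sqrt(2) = (w - 5)*(w - 1)*(w + 5*sqrt(2))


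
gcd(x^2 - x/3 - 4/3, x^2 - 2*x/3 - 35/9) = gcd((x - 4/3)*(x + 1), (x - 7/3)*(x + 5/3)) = 1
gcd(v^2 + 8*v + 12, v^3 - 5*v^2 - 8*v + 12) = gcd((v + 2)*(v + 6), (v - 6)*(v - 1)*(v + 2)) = v + 2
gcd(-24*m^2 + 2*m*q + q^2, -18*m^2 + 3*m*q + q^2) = 6*m + q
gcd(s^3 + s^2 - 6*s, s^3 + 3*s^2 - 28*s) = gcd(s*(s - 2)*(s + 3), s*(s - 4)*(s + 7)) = s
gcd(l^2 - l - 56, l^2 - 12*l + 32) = l - 8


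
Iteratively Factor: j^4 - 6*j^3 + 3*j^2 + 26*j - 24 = (j - 1)*(j^3 - 5*j^2 - 2*j + 24) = (j - 1)*(j + 2)*(j^2 - 7*j + 12) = (j - 4)*(j - 1)*(j + 2)*(j - 3)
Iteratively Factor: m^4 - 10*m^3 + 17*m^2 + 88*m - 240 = (m - 4)*(m^3 - 6*m^2 - 7*m + 60) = (m - 4)^2*(m^2 - 2*m - 15) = (m - 5)*(m - 4)^2*(m + 3)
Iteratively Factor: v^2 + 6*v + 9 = (v + 3)*(v + 3)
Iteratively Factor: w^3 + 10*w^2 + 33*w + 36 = (w + 3)*(w^2 + 7*w + 12) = (w + 3)*(w + 4)*(w + 3)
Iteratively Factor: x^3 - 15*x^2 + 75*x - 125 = (x - 5)*(x^2 - 10*x + 25) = (x - 5)^2*(x - 5)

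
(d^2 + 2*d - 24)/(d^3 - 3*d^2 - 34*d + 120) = 1/(d - 5)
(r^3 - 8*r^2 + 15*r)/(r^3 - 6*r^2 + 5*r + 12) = r*(r - 5)/(r^2 - 3*r - 4)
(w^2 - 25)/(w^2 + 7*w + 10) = (w - 5)/(w + 2)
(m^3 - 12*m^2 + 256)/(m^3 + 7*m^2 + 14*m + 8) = (m^2 - 16*m + 64)/(m^2 + 3*m + 2)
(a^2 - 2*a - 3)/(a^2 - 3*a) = (a + 1)/a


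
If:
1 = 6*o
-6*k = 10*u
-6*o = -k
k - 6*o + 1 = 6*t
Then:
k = 1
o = 1/6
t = 1/6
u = -3/5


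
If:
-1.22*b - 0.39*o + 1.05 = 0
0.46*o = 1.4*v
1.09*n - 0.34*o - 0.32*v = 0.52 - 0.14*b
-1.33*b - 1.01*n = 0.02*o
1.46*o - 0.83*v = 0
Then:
No Solution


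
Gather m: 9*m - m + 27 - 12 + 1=8*m + 16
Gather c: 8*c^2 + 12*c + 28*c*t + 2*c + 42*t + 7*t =8*c^2 + c*(28*t + 14) + 49*t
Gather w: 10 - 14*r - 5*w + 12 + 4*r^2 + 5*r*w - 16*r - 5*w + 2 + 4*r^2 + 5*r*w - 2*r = 8*r^2 - 32*r + w*(10*r - 10) + 24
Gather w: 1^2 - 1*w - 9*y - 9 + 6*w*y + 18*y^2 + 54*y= w*(6*y - 1) + 18*y^2 + 45*y - 8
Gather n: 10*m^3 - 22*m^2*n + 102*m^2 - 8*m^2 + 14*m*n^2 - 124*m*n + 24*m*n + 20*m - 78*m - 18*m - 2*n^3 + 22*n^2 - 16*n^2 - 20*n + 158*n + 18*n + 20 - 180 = 10*m^3 + 94*m^2 - 76*m - 2*n^3 + n^2*(14*m + 6) + n*(-22*m^2 - 100*m + 156) - 160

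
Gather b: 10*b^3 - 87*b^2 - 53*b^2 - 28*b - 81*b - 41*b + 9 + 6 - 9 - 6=10*b^3 - 140*b^2 - 150*b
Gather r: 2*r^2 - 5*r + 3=2*r^2 - 5*r + 3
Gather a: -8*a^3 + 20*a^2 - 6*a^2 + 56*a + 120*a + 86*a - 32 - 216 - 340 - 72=-8*a^3 + 14*a^2 + 262*a - 660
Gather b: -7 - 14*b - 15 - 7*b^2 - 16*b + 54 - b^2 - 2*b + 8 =-8*b^2 - 32*b + 40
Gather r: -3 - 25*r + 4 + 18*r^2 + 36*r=18*r^2 + 11*r + 1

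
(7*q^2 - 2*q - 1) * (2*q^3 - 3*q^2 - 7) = 14*q^5 - 25*q^4 + 4*q^3 - 46*q^2 + 14*q + 7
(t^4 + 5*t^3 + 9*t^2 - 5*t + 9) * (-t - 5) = -t^5 - 10*t^4 - 34*t^3 - 40*t^2 + 16*t - 45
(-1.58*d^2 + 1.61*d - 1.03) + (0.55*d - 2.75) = -1.58*d^2 + 2.16*d - 3.78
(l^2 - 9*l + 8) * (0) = 0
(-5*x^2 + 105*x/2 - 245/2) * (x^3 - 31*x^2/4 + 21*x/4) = -5*x^5 + 365*x^4/4 - 4445*x^3/8 + 1225*x^2 - 5145*x/8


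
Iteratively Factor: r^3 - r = (r - 1)*(r^2 + r) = r*(r - 1)*(r + 1)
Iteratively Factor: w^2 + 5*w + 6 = (w + 3)*(w + 2)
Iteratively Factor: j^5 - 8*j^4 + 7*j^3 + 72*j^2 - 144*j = (j - 4)*(j^4 - 4*j^3 - 9*j^2 + 36*j) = j*(j - 4)*(j^3 - 4*j^2 - 9*j + 36) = j*(j - 4)^2*(j^2 - 9) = j*(j - 4)^2*(j + 3)*(j - 3)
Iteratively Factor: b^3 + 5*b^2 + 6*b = (b)*(b^2 + 5*b + 6) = b*(b + 3)*(b + 2)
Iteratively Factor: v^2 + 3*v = (v + 3)*(v)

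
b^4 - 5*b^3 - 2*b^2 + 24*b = b*(b - 4)*(b - 3)*(b + 2)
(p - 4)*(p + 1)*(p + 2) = p^3 - p^2 - 10*p - 8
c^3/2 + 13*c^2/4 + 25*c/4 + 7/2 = (c/2 + 1/2)*(c + 2)*(c + 7/2)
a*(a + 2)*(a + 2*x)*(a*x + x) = a^4*x + 2*a^3*x^2 + 3*a^3*x + 6*a^2*x^2 + 2*a^2*x + 4*a*x^2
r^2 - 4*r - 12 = (r - 6)*(r + 2)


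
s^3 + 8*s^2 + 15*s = s*(s + 3)*(s + 5)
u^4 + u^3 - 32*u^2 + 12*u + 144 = (u - 4)*(u - 3)*(u + 2)*(u + 6)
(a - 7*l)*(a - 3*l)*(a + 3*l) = a^3 - 7*a^2*l - 9*a*l^2 + 63*l^3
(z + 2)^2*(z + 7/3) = z^3 + 19*z^2/3 + 40*z/3 + 28/3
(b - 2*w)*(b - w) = b^2 - 3*b*w + 2*w^2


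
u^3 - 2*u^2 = u^2*(u - 2)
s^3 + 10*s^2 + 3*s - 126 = (s - 3)*(s + 6)*(s + 7)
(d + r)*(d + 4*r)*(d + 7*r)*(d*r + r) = d^4*r + 12*d^3*r^2 + d^3*r + 39*d^2*r^3 + 12*d^2*r^2 + 28*d*r^4 + 39*d*r^3 + 28*r^4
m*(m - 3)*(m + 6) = m^3 + 3*m^2 - 18*m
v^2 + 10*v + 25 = (v + 5)^2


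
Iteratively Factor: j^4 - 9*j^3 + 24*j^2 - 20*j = (j - 2)*(j^3 - 7*j^2 + 10*j) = (j - 5)*(j - 2)*(j^2 - 2*j) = j*(j - 5)*(j - 2)*(j - 2)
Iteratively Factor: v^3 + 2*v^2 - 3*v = (v + 3)*(v^2 - v) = v*(v + 3)*(v - 1)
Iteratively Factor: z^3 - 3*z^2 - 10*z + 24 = (z - 4)*(z^2 + z - 6) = (z - 4)*(z + 3)*(z - 2)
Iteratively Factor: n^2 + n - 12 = (n - 3)*(n + 4)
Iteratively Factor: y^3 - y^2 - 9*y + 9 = (y - 1)*(y^2 - 9) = (y - 1)*(y + 3)*(y - 3)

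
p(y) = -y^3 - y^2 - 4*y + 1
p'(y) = -3*y^2 - 2*y - 4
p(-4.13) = 70.91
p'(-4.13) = -46.91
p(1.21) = -7.08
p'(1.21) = -10.81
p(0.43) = -0.98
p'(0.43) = -5.41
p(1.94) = -17.82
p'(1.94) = -19.17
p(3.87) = -87.42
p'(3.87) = -56.67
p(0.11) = 0.55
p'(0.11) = -4.26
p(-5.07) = 125.90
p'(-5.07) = -70.97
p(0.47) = -1.20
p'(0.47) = -5.60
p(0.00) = 1.00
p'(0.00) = -4.00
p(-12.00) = 1633.00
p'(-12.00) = -412.00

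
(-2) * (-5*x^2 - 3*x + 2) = 10*x^2 + 6*x - 4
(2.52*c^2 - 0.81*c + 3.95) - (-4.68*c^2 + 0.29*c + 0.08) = 7.2*c^2 - 1.1*c + 3.87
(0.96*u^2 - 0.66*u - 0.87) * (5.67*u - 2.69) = 5.4432*u^3 - 6.3246*u^2 - 3.1575*u + 2.3403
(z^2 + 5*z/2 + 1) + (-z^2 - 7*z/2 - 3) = -z - 2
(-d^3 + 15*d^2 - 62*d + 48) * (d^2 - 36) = -d^5 + 15*d^4 - 26*d^3 - 492*d^2 + 2232*d - 1728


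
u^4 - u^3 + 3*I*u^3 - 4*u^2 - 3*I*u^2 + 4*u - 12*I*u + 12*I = (u - 2)*(u - 1)*(u + 2)*(u + 3*I)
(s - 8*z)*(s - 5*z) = s^2 - 13*s*z + 40*z^2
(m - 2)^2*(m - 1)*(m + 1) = m^4 - 4*m^3 + 3*m^2 + 4*m - 4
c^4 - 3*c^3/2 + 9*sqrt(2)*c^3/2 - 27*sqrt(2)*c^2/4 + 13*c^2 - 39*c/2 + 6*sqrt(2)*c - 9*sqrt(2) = (c - 3/2)*(c + sqrt(2))*(c + 3*sqrt(2)/2)*(c + 2*sqrt(2))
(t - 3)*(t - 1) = t^2 - 4*t + 3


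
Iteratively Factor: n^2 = (n)*(n)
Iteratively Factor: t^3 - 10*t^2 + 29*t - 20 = (t - 5)*(t^2 - 5*t + 4) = (t - 5)*(t - 4)*(t - 1)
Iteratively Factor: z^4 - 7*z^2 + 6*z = (z)*(z^3 - 7*z + 6) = z*(z - 2)*(z^2 + 2*z - 3) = z*(z - 2)*(z - 1)*(z + 3)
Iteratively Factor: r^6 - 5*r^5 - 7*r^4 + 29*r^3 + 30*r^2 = (r + 2)*(r^5 - 7*r^4 + 7*r^3 + 15*r^2) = r*(r + 2)*(r^4 - 7*r^3 + 7*r^2 + 15*r) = r*(r - 3)*(r + 2)*(r^3 - 4*r^2 - 5*r) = r^2*(r - 3)*(r + 2)*(r^2 - 4*r - 5) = r^2*(r - 3)*(r + 1)*(r + 2)*(r - 5)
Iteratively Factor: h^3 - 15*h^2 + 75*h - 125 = (h - 5)*(h^2 - 10*h + 25) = (h - 5)^2*(h - 5)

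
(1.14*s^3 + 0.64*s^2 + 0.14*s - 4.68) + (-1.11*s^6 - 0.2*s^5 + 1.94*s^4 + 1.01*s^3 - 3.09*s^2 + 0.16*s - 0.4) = -1.11*s^6 - 0.2*s^5 + 1.94*s^4 + 2.15*s^3 - 2.45*s^2 + 0.3*s - 5.08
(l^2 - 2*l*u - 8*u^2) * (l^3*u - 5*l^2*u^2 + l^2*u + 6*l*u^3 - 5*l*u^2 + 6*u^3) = l^5*u - 7*l^4*u^2 + l^4*u + 8*l^3*u^3 - 7*l^3*u^2 + 28*l^2*u^4 + 8*l^2*u^3 - 48*l*u^5 + 28*l*u^4 - 48*u^5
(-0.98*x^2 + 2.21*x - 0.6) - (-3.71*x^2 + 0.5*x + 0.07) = 2.73*x^2 + 1.71*x - 0.67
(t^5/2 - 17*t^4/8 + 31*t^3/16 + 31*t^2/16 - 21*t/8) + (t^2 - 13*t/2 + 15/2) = t^5/2 - 17*t^4/8 + 31*t^3/16 + 47*t^2/16 - 73*t/8 + 15/2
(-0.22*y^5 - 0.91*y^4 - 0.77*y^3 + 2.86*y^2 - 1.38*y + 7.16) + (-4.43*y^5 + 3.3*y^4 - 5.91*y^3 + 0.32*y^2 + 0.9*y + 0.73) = -4.65*y^5 + 2.39*y^4 - 6.68*y^3 + 3.18*y^2 - 0.48*y + 7.89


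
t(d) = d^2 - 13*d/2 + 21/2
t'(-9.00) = -24.50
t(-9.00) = 150.00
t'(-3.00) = -12.50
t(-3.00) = 39.00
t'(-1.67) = -9.84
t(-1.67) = 24.14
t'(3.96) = 1.42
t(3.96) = 0.44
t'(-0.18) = -6.86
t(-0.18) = 11.70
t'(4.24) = 1.98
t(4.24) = 0.92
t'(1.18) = -4.14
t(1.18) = 4.22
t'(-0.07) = -6.64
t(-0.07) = 10.96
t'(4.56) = 2.62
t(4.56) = 1.65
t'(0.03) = -6.44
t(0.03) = 10.31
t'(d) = 2*d - 13/2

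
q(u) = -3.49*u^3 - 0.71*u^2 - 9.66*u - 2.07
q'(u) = -10.47*u^2 - 1.42*u - 9.66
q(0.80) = -12.04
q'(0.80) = -17.50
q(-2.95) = 109.84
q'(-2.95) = -96.59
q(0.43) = -6.63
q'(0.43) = -12.21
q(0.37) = -5.92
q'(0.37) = -11.62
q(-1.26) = 15.96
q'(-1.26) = -24.49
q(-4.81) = 416.35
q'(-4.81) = -245.06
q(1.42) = -27.21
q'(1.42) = -32.79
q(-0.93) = 9.11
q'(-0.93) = -17.39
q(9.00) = -2690.73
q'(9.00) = -870.51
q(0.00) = -2.07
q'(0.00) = -9.66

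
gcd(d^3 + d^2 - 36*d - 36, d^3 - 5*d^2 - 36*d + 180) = d^2 - 36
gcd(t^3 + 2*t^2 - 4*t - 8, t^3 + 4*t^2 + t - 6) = t + 2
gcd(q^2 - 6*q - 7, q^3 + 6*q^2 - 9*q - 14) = q + 1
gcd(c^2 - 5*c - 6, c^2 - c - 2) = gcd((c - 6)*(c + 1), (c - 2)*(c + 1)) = c + 1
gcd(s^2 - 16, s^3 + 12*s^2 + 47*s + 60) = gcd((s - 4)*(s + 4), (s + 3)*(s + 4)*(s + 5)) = s + 4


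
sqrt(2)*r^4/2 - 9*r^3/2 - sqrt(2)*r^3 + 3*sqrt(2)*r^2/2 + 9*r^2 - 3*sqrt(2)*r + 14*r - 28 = (r - 2)*(r - 7*sqrt(2)/2)*(r - 2*sqrt(2))*(sqrt(2)*r/2 + 1)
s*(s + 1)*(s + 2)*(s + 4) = s^4 + 7*s^3 + 14*s^2 + 8*s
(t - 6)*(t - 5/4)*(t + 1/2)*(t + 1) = t^4 - 23*t^3/4 - 23*t^2/8 + 61*t/8 + 15/4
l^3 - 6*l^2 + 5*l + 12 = (l - 4)*(l - 3)*(l + 1)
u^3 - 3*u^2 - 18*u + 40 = (u - 5)*(u - 2)*(u + 4)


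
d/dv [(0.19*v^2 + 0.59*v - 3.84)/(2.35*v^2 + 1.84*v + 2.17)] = (-1.0369*v^2 + 18.8726*v + 8.3459)/(5.5225*v^4 + 8.648*v^3 + 13.5846*v^2 + 7.9856*v + 4.7089)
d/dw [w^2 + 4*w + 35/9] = 2*w + 4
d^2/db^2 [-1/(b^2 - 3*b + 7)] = 2*(b^2 - 3*b - (2*b - 3)^2 + 7)/(b^2 - 3*b + 7)^3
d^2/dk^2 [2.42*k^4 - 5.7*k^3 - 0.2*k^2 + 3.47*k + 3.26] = 29.04*k^2 - 34.2*k - 0.4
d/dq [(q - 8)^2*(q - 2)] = 3*(q - 8)*(q - 4)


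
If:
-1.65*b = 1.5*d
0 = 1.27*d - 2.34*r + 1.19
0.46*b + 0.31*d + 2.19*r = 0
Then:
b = 0.94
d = -1.03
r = -0.05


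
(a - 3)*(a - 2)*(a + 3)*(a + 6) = a^4 + 4*a^3 - 21*a^2 - 36*a + 108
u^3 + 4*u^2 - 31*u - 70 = (u - 5)*(u + 2)*(u + 7)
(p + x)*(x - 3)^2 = p*x^2 - 6*p*x + 9*p + x^3 - 6*x^2 + 9*x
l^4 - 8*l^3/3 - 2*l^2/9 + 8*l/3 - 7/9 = (l - 7/3)*(l - 1)*(l - 1/3)*(l + 1)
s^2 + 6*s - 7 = (s - 1)*(s + 7)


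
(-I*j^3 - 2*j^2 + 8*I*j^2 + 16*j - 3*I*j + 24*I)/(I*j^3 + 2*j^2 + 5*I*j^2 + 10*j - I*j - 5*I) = (-j^3 + 2*j^2*(4 + I) - j*(3 + 16*I) + 24)/(j^3 + j^2*(5 - 2*I) - j*(1 + 10*I) - 5)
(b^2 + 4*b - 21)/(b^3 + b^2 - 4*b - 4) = (b^2 + 4*b - 21)/(b^3 + b^2 - 4*b - 4)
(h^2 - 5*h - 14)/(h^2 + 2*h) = (h - 7)/h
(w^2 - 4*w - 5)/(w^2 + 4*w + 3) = (w - 5)/(w + 3)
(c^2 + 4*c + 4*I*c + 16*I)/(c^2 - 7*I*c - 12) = (c^2 + 4*c*(1 + I) + 16*I)/(c^2 - 7*I*c - 12)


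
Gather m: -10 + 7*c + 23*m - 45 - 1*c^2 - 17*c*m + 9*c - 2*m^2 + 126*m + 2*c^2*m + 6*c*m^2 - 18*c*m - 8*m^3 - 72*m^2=-c^2 + 16*c - 8*m^3 + m^2*(6*c - 74) + m*(2*c^2 - 35*c + 149) - 55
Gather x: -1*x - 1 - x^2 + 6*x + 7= -x^2 + 5*x + 6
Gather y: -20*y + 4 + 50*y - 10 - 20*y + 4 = 10*y - 2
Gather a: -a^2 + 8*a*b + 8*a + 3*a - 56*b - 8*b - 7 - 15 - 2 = -a^2 + a*(8*b + 11) - 64*b - 24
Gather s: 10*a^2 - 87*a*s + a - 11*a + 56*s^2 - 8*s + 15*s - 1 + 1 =10*a^2 - 10*a + 56*s^2 + s*(7 - 87*a)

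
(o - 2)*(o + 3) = o^2 + o - 6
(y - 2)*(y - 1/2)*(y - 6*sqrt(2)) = y^3 - 6*sqrt(2)*y^2 - 5*y^2/2 + y + 15*sqrt(2)*y - 6*sqrt(2)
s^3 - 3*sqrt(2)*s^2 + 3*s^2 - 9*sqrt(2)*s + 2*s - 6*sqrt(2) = (s + 1)*(s + 2)*(s - 3*sqrt(2))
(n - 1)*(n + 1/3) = n^2 - 2*n/3 - 1/3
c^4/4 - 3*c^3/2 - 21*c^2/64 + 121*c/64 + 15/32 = (c/4 + 1/4)*(c - 6)*(c - 5/4)*(c + 1/4)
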